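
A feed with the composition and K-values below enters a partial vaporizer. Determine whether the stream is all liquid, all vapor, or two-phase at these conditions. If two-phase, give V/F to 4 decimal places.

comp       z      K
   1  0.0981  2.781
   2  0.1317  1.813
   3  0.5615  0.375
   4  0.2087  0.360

all liquid

ΣzᵢKᵢ = 0.7973; Σzᵢ/Kᵢ = 2.1850.
Since ΣzᵢKᵢ < 1 the mixture is below its bubble point — single liquid phase.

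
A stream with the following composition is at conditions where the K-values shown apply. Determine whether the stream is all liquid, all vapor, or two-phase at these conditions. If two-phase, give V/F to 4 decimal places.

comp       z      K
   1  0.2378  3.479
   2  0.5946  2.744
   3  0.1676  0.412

all vapor

ΣzᵢKᵢ = 2.5279; Σzᵢ/Kᵢ = 0.6918.
Since Σzᵢ/Kᵢ < 1 the mixture is above its dew point — single vapor phase.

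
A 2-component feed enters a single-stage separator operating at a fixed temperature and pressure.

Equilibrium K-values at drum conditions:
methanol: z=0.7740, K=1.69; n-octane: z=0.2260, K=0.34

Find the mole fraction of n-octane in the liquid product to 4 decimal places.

x_n-octane = 0.5111

Binary case is linear: z₁(K₁−1)(1+ψ(K₂−1)) + z₂(K₂−1)(1+ψ(K₁−1)) = 0
⇒ ψ = [z₁(K₁−1)+z₂(K₂−1)] / [−(K₁−1)(K₂−1)] = 0.38490/0.45540 = 0.8452
Compositions from xᵢ = zᵢ/(1+ψ(Kᵢ−1)), yᵢ = Kᵢxᵢ:
  methanol: x = 0.4889, y = 0.8262
  n-octane: x = 0.5111, y = 0.1738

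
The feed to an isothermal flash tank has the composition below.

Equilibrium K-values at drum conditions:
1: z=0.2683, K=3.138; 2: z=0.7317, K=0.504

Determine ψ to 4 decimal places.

Rachford–Rice: g(ψ) = Σ zᵢ(Kᵢ−1)/(1+ψ(Kᵢ−1)) = 0.
Check two-phase: ΣzᵢKᵢ = 1.2107 > 1 and Σzᵢ/Kᵢ = 1.5373 > 1, so g(0) = 0.2107 > 0 and g(1) = -0.5373 < 0.
Newton–Raphson from ψ = 0.53:
  ψ = 0.5300: g = -0.22344, g' = -0.6008 → ψ = 0.1581
  ψ = 0.1581: g = 0.03490, g' = -0.8970 → ψ = 0.1970
  ψ = 0.1970: g = 0.00138, g' = -0.8283 → ψ = 0.1987
Converged at ψ = 0.1987.

ψ = 0.1987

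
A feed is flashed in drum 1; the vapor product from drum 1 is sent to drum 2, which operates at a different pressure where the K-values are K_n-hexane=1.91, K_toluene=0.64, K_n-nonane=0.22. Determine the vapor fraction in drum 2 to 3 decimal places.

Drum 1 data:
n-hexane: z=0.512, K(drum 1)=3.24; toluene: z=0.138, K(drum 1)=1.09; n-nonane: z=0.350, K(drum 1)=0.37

V/F (drum 2) = 0.491

Drum 1:
Material balance + equilibrium reduce to Σ zᵢ(Kᵢ−1)/(1+ψ₁(Kᵢ−1)) = 0.
Feasibility: ΣzᵢKᵢ = 1.939, Σzᵢ/Kᵢ = 1.231 — both > 1, two phases present.
Newton iteration, ψ₁⁰ = 0.5:
  ψ₁ = 0.500: g = 0.2310, g' = -0.869 → ψ₁ = 0.766
  ψ₁ = 0.766: g = 0.0079, g' = -0.868 → ψ₁ = 0.775
Converged at ψ₁ = 0.775.
Drum-1 compositions:
  n-hexane: x = 0.187, y = 0.606
  toluene: x = 0.129, y = 0.141
  n-nonane: x = 0.684, y = 0.253
Drum-2 feed = drum-1 vapor: z₂ = (0.6064, 0.1406, 0.2530).
Drum 2:
Rachford–Rice: g(ψ₂) = Σ zᵢ(Kᵢ−1)/(1+ψ₂(Kᵢ−1)) = 0.
Feasibility: ΣzᵢKᵢ = 1.304, Σzᵢ/Kᵢ = 1.687 — both > 1, two phases present.
Iterate (Newton) starting at ψ₂ = 0.3:
  ψ₂ = 0.300: g = 0.1191, g' = -0.595 → ψ₂ = 0.500
  ψ₂ = 0.500: g = -0.0061, g' = -0.678 → ψ₂ = 0.491
Converged at ψ₂ = 0.491.
  n-hexane: x = 0.419, y = 0.800
  toluene: x = 0.171, y = 0.109
  n-nonane: x = 0.410, y = 0.090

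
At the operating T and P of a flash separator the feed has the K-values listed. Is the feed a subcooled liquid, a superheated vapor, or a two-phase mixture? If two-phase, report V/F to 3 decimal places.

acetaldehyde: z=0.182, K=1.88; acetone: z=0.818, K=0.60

ΣzᵢKᵢ = 0.833; Σzᵢ/Kᵢ = 1.460.
Since ΣzᵢKᵢ < 1 the mixture is below its bubble point — single liquid phase.

subcooled liquid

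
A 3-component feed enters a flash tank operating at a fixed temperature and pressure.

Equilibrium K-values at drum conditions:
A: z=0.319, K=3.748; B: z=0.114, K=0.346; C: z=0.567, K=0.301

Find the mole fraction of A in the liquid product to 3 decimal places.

x_A = 0.201

Material balance + equilibrium reduce to Σ zᵢ(Kᵢ−1)/(1+ψ(Kᵢ−1)) = 0.
g(0) = ΣzᵢKᵢ − 1 = 0.406 and g(1) = 1 − Σzᵢ/Kᵢ = -1.298, so a root lies in (0, 1).
Newton–Raphson from ψ = 0.5:
  ψ = 0.500: g = -0.3508, g' = -1.190 → ψ = 0.205
  ψ = 0.205: g = 0.0118, g' = -1.428 → ψ = 0.213
Converged at ψ = 0.213.
Compositions from xᵢ = zᵢ/(1+ψ(Kᵢ−1)), yᵢ = Kᵢxᵢ:
  A: x = 0.201, y = 0.754
  B: x = 0.132, y = 0.046
  C: x = 0.666, y = 0.201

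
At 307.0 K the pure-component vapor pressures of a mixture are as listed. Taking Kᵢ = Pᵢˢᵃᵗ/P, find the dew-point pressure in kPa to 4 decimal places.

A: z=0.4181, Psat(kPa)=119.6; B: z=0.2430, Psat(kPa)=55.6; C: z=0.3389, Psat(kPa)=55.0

Pdew = 71.2853 kPa

At the dew point ψ → 1, so Σzᵢ/Kᵢ = 1 with Kᵢ = Pᵢˢᵃᵗ/P ⇒ 1/P = Σzᵢ/Pᵢˢᵃᵗ.
1/P = 0.4181/119.6 + 0.2430/55.6 + 0.3389/55.0 = 0.0140281 ⇒ P = 71.2853 kPa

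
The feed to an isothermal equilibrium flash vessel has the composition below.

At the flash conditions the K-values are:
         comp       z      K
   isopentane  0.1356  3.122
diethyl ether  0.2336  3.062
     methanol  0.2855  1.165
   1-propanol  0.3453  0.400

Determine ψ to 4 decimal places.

ψ = 0.6968

Newton iteration, ψ⁰ = 0.5:
  ψ = 0.5000: g = 0.12432, g' = -0.6449 → ψ = 0.6928
  ψ = 0.6928: g = 0.00254, g' = -0.6388 → ψ = 0.6968
Converged at ψ = 0.6968.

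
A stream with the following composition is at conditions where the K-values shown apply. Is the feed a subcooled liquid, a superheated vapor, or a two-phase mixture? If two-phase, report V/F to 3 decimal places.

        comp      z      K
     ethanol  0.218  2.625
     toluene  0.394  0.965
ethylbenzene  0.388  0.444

two-phase, V/F = 0.223

ΣzᵢKᵢ = 1.125; Σzᵢ/Kᵢ = 1.365.
Both exceed 1, so a two-phase solution exists.
Rachford–Rice: g(ψ) = Σ zᵢ(Kᵢ−1)/(1+ψ(Kᵢ−1)) = 0.
Newton iteration, ψ⁰ = 0.51:
  ψ = 0.510: g = -0.1214, g' = -0.406 → ψ = 0.211
  ψ = 0.211: g = 0.0055, g' = -0.474 → ψ = 0.223
Converged at ψ = 0.223.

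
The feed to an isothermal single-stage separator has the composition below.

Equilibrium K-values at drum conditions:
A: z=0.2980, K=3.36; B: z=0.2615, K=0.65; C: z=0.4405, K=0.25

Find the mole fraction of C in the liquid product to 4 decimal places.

Newton iteration, ψ⁰ = 0.5:
  ψ = 0.5000: g = -0.31693, g' = -1.0306 → ψ = 0.1925
  ψ = 0.1925: g = -0.00065, g' = -1.1601 → ψ = 0.1919
Converged at ψ = 0.1919.
Compositions from xᵢ = zᵢ/(1+ψ(Kᵢ−1)), yᵢ = Kᵢxᵢ:
  A: x = 0.2051, y = 0.6891
  B: x = 0.2803, y = 0.1822
  C: x = 0.5146, y = 0.1286

x_C = 0.5146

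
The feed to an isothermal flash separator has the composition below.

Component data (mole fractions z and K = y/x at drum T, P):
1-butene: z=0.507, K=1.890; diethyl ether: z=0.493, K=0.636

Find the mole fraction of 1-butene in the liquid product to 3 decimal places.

x_1-butene = 0.290

Let β = V/F and solve Σ zᵢ(Kᵢ−1)/(1+β(Kᵢ−1)) = 0.
Check two-phase: ΣzᵢKᵢ = 1.272 > 1 and Σzᵢ/Kᵢ = 1.043 > 1, so g(0) = 0.272 > 0 and g(1) = -0.043 < 0.
Binary case is linear: z₁(K₁−1)(1+β(K₂−1)) + z₂(K₂−1)(1+β(K₁−1)) = 0
⇒ β = [z₁(K₁−1)+z₂(K₂−1)] / [−(K₁−1)(K₂−1)] = 0.2718/0.3240 = 0.839
Compositions from xᵢ = zᵢ/(1+β(Kᵢ−1)), yᵢ = Kᵢxᵢ:
  1-butene: x = 0.290, y = 0.549
  diethyl ether: x = 0.710, y = 0.451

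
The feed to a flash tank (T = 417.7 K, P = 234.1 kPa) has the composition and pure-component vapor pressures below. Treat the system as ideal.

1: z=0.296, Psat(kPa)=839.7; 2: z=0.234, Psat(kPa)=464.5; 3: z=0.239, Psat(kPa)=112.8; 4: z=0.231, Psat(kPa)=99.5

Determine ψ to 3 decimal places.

ψ = 0.689

Raoult's law: Kᵢ = Pᵢˢᵃᵗ/P = Pᵢˢᵃᵗ/234.1.
  K_1 = 839.7/234.1 = 3.58693, K_2 = 464.5/234.1 = 1.98419, K_3 = 112.8/234.1 = 0.48185, K_4 = 99.5/234.1 = 0.42503
Rachford–Rice: g(ψ) = Σ zᵢ(Kᵢ−1)/(1+ψ(Kᵢ−1)) = 0.
Check two-phase: ΣzᵢKᵢ = 1.739 > 1 and Σzᵢ/Kᵢ = 1.240 > 1, so g(0) = 0.739 > 0 and g(1) = -0.240 < 0.
Iterate (Newton) starting at ψ = 0.5:
  ψ = 0.500: g = 0.1347, g' = -0.746 → ψ = 0.681
  ψ = 0.681: g = 0.0058, g' = -0.700 → ψ = 0.689
Converged at ψ = 0.689.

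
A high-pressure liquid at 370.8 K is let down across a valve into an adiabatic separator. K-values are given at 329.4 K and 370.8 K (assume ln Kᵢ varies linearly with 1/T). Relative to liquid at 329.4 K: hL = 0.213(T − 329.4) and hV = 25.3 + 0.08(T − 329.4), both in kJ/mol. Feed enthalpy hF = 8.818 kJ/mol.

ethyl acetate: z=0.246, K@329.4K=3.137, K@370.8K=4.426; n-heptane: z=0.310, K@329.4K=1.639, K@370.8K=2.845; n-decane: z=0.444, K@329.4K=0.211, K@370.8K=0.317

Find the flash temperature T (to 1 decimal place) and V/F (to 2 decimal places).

T = 330.6 K, V/F = 0.34

Adiabatic flash: solve Rachford–Rice at each trial T, then check hF = ψ·hV(T) + (1−ψ)·hL(T).
  T = 329.4 K: K = (3.137, 1.639, 0.211), RR gives ψ = 0.328, H_out = 8.304 kJ/mol
  T = 370.8 K: K = (4.426, 2.845, 0.317), RR gives ψ = 0.629, H_out = 21.272 kJ/mol
  T = 350.1 K: K = (3.764, 2.195, 0.262), RR gives ψ = 0.498, H_out = 15.638 kJ/mol
  T = 339.8 K: K = (3.447, 1.906, 0.236), RR gives ψ = 0.421, H_out = 12.279 kJ/mol
  T = 334.6 K: K = (3.291, 1.770, 0.223), RR gives ψ = 0.377, H_out = 10.378 kJ/mol
  T = 332.0 K: K = (3.214, 1.704, 0.217), RR gives ψ = 0.353, H_out = 9.364 kJ/mol
  T = 330.7 K: K = (3.175, 1.671, 0.214), RR gives ψ = 0.341, H_out = 8.840 kJ/mol
Linear interpolation between T = 329.4 (H_out = 8.304) and T = 330.7 (H_out = 8.840) on hF = 8.818 gives T ≈ 330.6 K, at which ψ = 0.34.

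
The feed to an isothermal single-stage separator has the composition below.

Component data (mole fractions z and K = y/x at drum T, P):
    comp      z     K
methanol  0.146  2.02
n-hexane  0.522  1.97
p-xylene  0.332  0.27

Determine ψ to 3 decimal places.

ψ = 0.577

Newton–Raphson from ψ = 0.52:
  ψ = 0.520: g = 0.0432, g' = -0.742 → ψ = 0.578
  ψ = 0.578: g = -0.0014, g' = -0.792 → ψ = 0.577
Converged at ψ = 0.577.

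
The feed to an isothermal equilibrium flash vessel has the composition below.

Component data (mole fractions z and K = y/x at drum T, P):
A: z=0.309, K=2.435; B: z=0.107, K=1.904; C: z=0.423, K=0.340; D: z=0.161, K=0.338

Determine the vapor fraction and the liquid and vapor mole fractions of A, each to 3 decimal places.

ψ = 0.177, x_A = 0.246, y_A = 0.600

Material balance + equilibrium reduce to Σ zᵢ(Kᵢ−1)/(1+ψ(Kᵢ−1)) = 0.
g(0) = ΣzᵢKᵢ − 1 = 0.154 and g(1) = 1 − Σzᵢ/Kᵢ = -0.904, so a root lies in (0, 1).
Newton–Raphson from ψ = 0.5:
  ψ = 0.500: g = -0.2512, g' = -0.825 → ψ = 0.196
  ψ = 0.196: g = -0.0146, g' = -0.787 → ψ = 0.177
Converged at ψ = 0.177.
Compositions from xᵢ = zᵢ/(1+ψ(Kᵢ−1)), yᵢ = Kᵢxᵢ:
  A: x = 0.246, y = 0.600
  B: x = 0.092, y = 0.176
  C: x = 0.479, y = 0.163
  D: x = 0.182, y = 0.062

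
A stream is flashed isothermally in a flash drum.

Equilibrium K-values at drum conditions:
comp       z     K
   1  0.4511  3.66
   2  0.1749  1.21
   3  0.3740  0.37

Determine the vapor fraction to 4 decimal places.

Let ψ = V/F and solve Σ zᵢ(Kᵢ−1)/(1+ψ(Kᵢ−1)) = 0.
Check two-phase: ΣzᵢKᵢ = 2.0010 > 1 and Σzᵢ/Kᵢ = 1.2786 > 1, so g(0) = 1.0010 > 0 and g(1) = -0.2786 < 0.
Newton iteration, ψ⁰ = 0.59:
  ψ = 0.5900: g = 0.12467, g' = -0.8656 → ψ = 0.7340
  ψ = 0.7340: g = -0.00008, g' = -0.8856 → ψ = 0.7339
Converged at ψ = 0.7339.

ψ = 0.7339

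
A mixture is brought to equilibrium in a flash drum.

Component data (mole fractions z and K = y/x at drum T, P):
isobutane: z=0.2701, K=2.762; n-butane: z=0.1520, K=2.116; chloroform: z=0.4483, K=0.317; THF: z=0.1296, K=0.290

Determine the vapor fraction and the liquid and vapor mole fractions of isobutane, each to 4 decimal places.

ψ = 0.2305, x_isobutane = 0.1921, y_isobutane = 0.5306

Material balance + equilibrium reduce to Σ zᵢ(Kᵢ−1)/(1+ψ(Kᵢ−1)) = 0.
g(0) = ΣzᵢKᵢ − 1 = 0.2473 and g(1) = 1 − Σzᵢ/Kᵢ = -1.0307, so a root lies in (0, 1).
Iterate (Newton) starting at ψ = 0.5:
  ψ = 0.5000: g = -0.24575, g' = -0.9543 → ψ = 0.2425
  ψ = 0.2425: g = -0.01117, g' = -0.9246 → ψ = 0.2304
  ψ = 0.2304: g = 0.00004, g' = -0.9319 → ψ = 0.2305
Converged at ψ = 0.2305.
Compositions from xᵢ = zᵢ/(1+ψ(Kᵢ−1)), yᵢ = Kᵢxᵢ:
  isobutane: x = 0.1921, y = 0.5306
  n-butane: x = 0.1209, y = 0.2558
  chloroform: x = 0.5320, y = 0.1687
  THF: x = 0.1550, y = 0.0449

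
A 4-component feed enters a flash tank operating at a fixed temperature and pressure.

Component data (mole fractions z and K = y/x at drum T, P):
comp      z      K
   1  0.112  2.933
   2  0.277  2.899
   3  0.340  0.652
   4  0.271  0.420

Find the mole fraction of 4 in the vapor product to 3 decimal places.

Material balance + equilibrium reduce to Σ zᵢ(Kᵢ−1)/(1+β(Kᵢ−1)) = 0.
Feasibility: ΣzᵢKᵢ = 1.467, Σzᵢ/Kᵢ = 1.300 — both > 1, two phases present.
Iterate (Newton) starting at β = 0.34:
  β = 0.340: g = 0.1203, g' = -0.716 → β = 0.508
  β = 0.508: g = 0.0104, g' = -0.609 → β = 0.525
Converged at β = 0.525.
Compositions from xᵢ = zᵢ/(1+β(Kᵢ−1)), yᵢ = Kᵢxᵢ:
  1: x = 0.056, y = 0.163
  2: x = 0.139, y = 0.402
  3: x = 0.416, y = 0.271
  4: x = 0.390, y = 0.164

y_4 = 0.164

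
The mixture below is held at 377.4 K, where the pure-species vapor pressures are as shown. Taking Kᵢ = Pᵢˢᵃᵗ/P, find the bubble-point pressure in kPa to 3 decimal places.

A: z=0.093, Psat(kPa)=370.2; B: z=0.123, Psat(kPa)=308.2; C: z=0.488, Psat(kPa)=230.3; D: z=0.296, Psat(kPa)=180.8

At the bubble point ψ → 0, so ΣzᵢKᵢ = 1 with Kᵢ = Pᵢˢᵃᵗ/P ⇒ P = ΣzᵢPᵢˢᵃᵗ.
P = 0.093·370.2 + 0.123·308.2 + 0.488·230.3 + 0.296·180.8 = 238.240 kPa

Pbub = 238.240 kPa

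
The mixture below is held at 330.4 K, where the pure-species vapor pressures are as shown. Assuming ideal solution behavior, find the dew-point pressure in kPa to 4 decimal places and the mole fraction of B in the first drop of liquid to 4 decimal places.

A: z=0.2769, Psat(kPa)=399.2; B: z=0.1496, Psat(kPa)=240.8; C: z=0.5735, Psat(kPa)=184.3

At the dew point ψ → 1, so Σzᵢ/Kᵢ = 1 with Kᵢ = Pᵢˢᵃᵗ/P ⇒ 1/P = Σzᵢ/Pᵢˢᵃᵗ.
1/P = 0.2769/399.2 + 0.1496/240.8 + 0.5735/184.3 = 0.0044267 ⇒ P = 225.9032 kPa
xᵢ = zᵢP/Pᵢˢᵃᵗ ⇒ x_B = 0.1496·225.9032/240.8 = 0.1403

Pdew = 225.9032 kPa, x_B = 0.1403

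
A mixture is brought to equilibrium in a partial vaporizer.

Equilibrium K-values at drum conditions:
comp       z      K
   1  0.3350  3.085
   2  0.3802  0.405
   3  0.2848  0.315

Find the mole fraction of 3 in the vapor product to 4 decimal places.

Rachford–Rice: g(V/F) = Σ zᵢ(Kᵢ−1)/(1+V/F(Kᵢ−1)) = 0.
g(0) = ΣzᵢKᵢ − 1 = 0.2772 and g(1) = 1 − Σzᵢ/Kᵢ = -0.9515, so a root lies in (0, 1).
Iterate (Newton) starting at V/F = 0.5:
  V/F = 0.5000: g = -0.27676, g' = -0.9310 → V/F = 0.2027
  V/F = 0.2027: g = 0.00717, g' = -1.0738 → V/F = 0.2094
Converged at V/F = 0.2094.
Compositions from xᵢ = zᵢ/(1+V/F(Kᵢ−1)), yᵢ = Kᵢxᵢ:
  1: x = 0.2332, y = 0.7194
  2: x = 0.4343, y = 0.1759
  3: x = 0.3325, y = 0.1047

y_3 = 0.1047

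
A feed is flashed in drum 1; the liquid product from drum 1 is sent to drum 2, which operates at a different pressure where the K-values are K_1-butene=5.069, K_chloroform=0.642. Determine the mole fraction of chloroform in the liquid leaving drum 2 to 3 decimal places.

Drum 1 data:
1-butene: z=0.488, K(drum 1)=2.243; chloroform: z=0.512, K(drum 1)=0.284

Drum 1:
Rachford–Rice: g(ψ₁) = Σ zᵢ(Kᵢ−1)/(1+ψ₁(Kᵢ−1)) = 0.
g(0) = ΣzᵢKᵢ − 1 = 0.240 and g(1) = 1 − Σzᵢ/Kᵢ = -1.020, so a root lies in (0, 1).
Iterate (Newton) starting at ψ₁ = 0.4:
  ψ₁ = 0.400: g = -0.1086, g' = -0.852 → ψ₁ = 0.273
  ψ₁ = 0.273: g = -0.0024, g' = -0.826 → ψ₁ = 0.270
Converged at ψ₁ = 0.270.
Drum-1 compositions:
  1-butene: x = 0.365, y = 0.820
  chloroform: x = 0.635, y = 0.180
Drum-2 feed = drum-1 liquid: z₂ = (0.3655, 0.6345).
Drum 2:
Binary case is linear: z₁(K₁−1)(1+ψ₂(K₂−1)) + z₂(K₂−1)(1+ψ₂(K₁−1)) = 0
⇒ ψ₂ = [z₁(K₁−1)+z₂(K₂−1)] / [−(K₁−1)(K₂−1)] = 1.2600/1.4567 = 0.865
  1-butene: x = 0.081, y = 0.410
  chloroform: x = 0.919, y = 0.590

x_chloroform (drum 2) = 0.919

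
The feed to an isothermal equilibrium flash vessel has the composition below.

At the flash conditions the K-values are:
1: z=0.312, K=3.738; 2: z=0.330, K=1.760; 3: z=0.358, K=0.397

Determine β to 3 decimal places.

β = 0.808

Newton–Raphson from β = 0.5:
  β = 0.500: g = 0.2333, g' = -0.784 → β = 0.798
  β = 0.798: g = 0.0085, g' = -0.788 → β = 0.808
Converged at β = 0.808.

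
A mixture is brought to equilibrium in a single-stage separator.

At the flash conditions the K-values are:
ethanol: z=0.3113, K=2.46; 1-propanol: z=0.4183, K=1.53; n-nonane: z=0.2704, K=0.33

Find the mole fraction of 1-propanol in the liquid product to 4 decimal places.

x_1-propanol = 0.2975

Material balance + equilibrium reduce to Σ zᵢ(Kᵢ−1)/(1+ψ(Kᵢ−1)) = 0.
Check two-phase: ΣzᵢKᵢ = 1.4950 > 1 and Σzᵢ/Kᵢ = 1.2193 > 1, so g(0) = 0.4950 > 0 and g(1) = -0.2193 < 0.
Iterate (Newton) starting at ψ = 0.6:
  ψ = 0.6000: g = 0.10752, g' = -0.5956 → ψ = 0.7805
  ψ = 0.7805: g = -0.01052, g' = -0.7371 → ψ = 0.7663
  ψ = 0.7663: g = -0.00012, g' = -0.7199 → ψ = 0.7661
Converged at ψ = 0.7661.
Compositions from xᵢ = zᵢ/(1+ψ(Kᵢ−1)), yᵢ = Kᵢxᵢ:
  ethanol: x = 0.1469, y = 0.3615
  1-propanol: x = 0.2975, y = 0.4552
  n-nonane: x = 0.5555, y = 0.1833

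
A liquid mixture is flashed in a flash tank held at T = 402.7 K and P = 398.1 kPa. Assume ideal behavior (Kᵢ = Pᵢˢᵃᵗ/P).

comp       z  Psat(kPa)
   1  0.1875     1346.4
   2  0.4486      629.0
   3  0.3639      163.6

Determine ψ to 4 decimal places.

ψ = 0.6791

Raoult's law: Kᵢ = Pᵢˢᵃᵗ/P = Pᵢˢᵃᵗ/398.1.
  K_1 = 1346.4/398.1 = 3.382065, K_2 = 629.0/398.1 = 1.580005, K_3 = 163.6/398.1 = 0.410952
Iterate (Newton) starting at ψ = 0.36:
  ψ = 0.3600: g = 0.18365, g' = -0.6150 → ψ = 0.6586
  ψ = 0.6586: g = 0.01191, g' = -0.5773 → ψ = 0.6792
  ψ = 0.6792: g = -0.00006, g' = -0.5838 → ψ = 0.6791
Converged at ψ = 0.6791.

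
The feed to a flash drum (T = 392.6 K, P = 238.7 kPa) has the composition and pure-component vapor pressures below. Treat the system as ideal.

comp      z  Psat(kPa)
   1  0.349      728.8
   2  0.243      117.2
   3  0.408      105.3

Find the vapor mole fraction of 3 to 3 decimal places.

Raoult's law: Kᵢ = Pᵢˢᵃᵗ/P = Pᵢˢᵃᵗ/238.7.
  K_1 = 728.8/238.7 = 3.05320, K_2 = 117.2/238.7 = 0.49099, K_3 = 105.3/238.7 = 0.44114
Material balance + equilibrium reduce to Σ zᵢ(Kᵢ−1)/(1+V/F(Kᵢ−1)) = 0.
g(0) = ΣzᵢKᵢ − 1 = 0.365 and g(1) = 1 − Σzᵢ/Kᵢ = -0.534, so a root lies in (0, 1).
Newton–Raphson from V/F = 0.5:
  V/F = 0.500: g = -0.1288, g' = -0.717 → V/F = 0.320
  V/F = 0.320: g = 0.0067, g' = -0.814 → V/F = 0.329
Converged at V/F = 0.329.
Compositions from xᵢ = zᵢ/(1+V/F(Kᵢ−1)), yᵢ = Kᵢxᵢ:
  1: x = 0.208, y = 0.636
  2: x = 0.292, y = 0.143
  3: x = 0.500, y = 0.220

y_3 = 0.220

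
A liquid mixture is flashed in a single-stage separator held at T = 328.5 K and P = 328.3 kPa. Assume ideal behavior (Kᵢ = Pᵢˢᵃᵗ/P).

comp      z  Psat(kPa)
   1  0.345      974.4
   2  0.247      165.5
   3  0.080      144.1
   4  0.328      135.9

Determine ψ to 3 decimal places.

Raoult's law: Kᵢ = Pᵢˢᵃᵗ/P = Pᵢˢᵃᵗ/328.3.
  K_1 = 974.4/328.3 = 2.96802, K_2 = 165.5/328.3 = 0.50411, K_3 = 144.1/328.3 = 0.43893, K_4 = 135.9/328.3 = 0.41395
Rachford–Rice: g(ψ) = Σ zᵢ(Kᵢ−1)/(1+ψ(Kᵢ−1)) = 0.
Feasibility: ΣzᵢKᵢ = 1.319, Σzᵢ/Kᵢ = 1.581 — both > 1, two phases present.
Iterate (Newton) starting at ψ = 0.46:
  ψ = 0.460: g = -0.1260, g' = -0.727 → ψ = 0.287
  ψ = 0.287: g = 0.0068, g' = -0.827 → ψ = 0.295
Converged at ψ = 0.295.

ψ = 0.295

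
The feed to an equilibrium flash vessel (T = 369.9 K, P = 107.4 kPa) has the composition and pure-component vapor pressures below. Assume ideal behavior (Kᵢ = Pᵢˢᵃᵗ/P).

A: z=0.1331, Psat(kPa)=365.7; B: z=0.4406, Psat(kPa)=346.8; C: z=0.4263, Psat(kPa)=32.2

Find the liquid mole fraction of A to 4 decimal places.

Raoult's law: Kᵢ = Pᵢˢᵃᵗ/P = Pᵢˢᵃᵗ/107.4.
  K_A = 365.7/107.4 = 3.405028, K_B = 346.8/107.4 = 3.229050, K_C = 32.2/107.4 = 0.299814
Rachford–Rice: g(β) = Σ zᵢ(Kᵢ−1)/(1+β(Kᵢ−1)) = 0.
g(0) = ΣzᵢKᵢ − 1 = 1.0037 and g(1) = 1 − Σzᵢ/Kᵢ = -0.5974, so a root lies in (0, 1).
Iterate (Newton) starting at β = 0.6:
  β = 0.6000: g = 0.03646, g' = -1.1512 → β = 0.6317
  β = 0.6317: g = -0.00029, g' = -1.1708 → β = 0.6314
Converged at β = 0.6314.
Compositions from xᵢ = zᵢ/(1+β(Kᵢ−1)), yᵢ = Kᵢxᵢ:
  A: x = 0.0528, y = 0.1799
  B: x = 0.1830, y = 0.5910
  C: x = 0.7641, y = 0.2291

x_A = 0.0528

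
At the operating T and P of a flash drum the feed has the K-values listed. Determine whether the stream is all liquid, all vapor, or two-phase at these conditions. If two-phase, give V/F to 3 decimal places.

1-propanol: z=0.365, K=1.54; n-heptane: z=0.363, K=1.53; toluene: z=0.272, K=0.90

ΣzᵢKᵢ = 1.362; Σzᵢ/Kᵢ = 0.776.
Since Σzᵢ/Kᵢ < 1 the mixture is above its dew point — single vapor phase.

all vapor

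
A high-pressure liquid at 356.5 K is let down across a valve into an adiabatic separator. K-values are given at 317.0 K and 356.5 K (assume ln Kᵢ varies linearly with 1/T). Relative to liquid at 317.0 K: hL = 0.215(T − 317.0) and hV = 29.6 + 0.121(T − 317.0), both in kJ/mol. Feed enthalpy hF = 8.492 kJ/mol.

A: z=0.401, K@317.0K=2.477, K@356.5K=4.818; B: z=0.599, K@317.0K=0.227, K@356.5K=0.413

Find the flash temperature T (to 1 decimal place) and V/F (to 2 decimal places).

T = 325.7 K, V/F = 0.23

Adiabatic flash: solve Rachford–Rice at each trial T, then check hF = ψ·hV(T) + (1−ψ)·hL(T).
  T = 317.0 K: K = (2.477, 0.227), RR gives ψ = 0.113, H_out = 3.351 kJ/mol
  T = 356.5 K: K = (4.818, 0.413), RR gives ψ = 0.526, H_out = 22.115 kJ/mol
  T = 336.8 K: K = (3.526, 0.312), RR gives ψ = 0.346, H_out = 13.842 kJ/mol
  T = 326.9 K: K = (2.971, 0.267), RR gives ψ = 0.243, H_out = 9.107 kJ/mol
  T = 321.9 K: K = (2.714, 0.246), RR gives ψ = 0.183, H_out = 6.377 kJ/mol
  T = 324.4 K: K = (2.841, 0.257), RR gives ψ = 0.214, H_out = 7.779 kJ/mol
  T = 325.6 K: K = (2.903, 0.262), RR gives ψ = 0.228, H_out = 8.425 kJ/mol
Linear interpolation between T = 325.6 (H_out = 8.425) and T = 326.9 (H_out = 9.107) on hF = 8.492 gives T ≈ 325.7 K, at which ψ = 0.23.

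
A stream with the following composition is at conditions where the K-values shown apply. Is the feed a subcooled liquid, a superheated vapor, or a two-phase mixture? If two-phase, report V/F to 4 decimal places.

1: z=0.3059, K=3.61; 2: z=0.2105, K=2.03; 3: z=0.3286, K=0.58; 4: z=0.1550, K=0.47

two-phase, V/F = 0.8491

ΣzᵢKᵢ = 1.7951; Σzᵢ/Kᵢ = 1.0848.
Both exceed 1, so a two-phase solution exists.
Rachford–Rice: g(ψ) = Σ zᵢ(Kᵢ−1)/(1+ψ(Kᵢ−1)) = 0.
Newton–Raphson from ψ = 0.5:
  ψ = 0.5000: g = 0.20302, g' = -0.6630 → ψ = 0.8062
  ψ = 0.8062: g = 0.02353, g' = -0.5482 → ψ = 0.8492
Converged at ψ = 0.8491.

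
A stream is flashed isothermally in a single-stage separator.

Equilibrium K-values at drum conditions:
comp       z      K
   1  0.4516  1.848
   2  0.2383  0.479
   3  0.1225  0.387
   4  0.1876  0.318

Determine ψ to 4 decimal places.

Iterate (Newton) starting at ψ = 0.5:
  ψ = 0.5000: g = -0.20139, g' = -0.5751 → ψ = 0.1498
  ψ = 0.1498: g = -0.02006, g' = -0.4958 → ψ = 0.1093
  ψ = 0.1093: g = 0.00007, g' = -0.4995 → ψ = 0.1095
Converged at ψ = 0.1095.

ψ = 0.1095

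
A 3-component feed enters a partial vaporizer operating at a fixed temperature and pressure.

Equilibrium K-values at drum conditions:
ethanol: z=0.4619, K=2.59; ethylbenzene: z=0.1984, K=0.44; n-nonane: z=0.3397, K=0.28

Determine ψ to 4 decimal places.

ψ = 0.3575

Let ψ = V/F and solve Σ zᵢ(Kᵢ−1)/(1+ψ(Kᵢ−1)) = 0.
g(0) = ΣzᵢKᵢ − 1 = 0.3787 and g(1) = 1 − Σzᵢ/Kᵢ = -0.8425, so a root lies in (0, 1).
Iterate (Newton) starting at ψ = 0.44:
  ψ = 0.4400: g = -0.07331, g' = -0.8911 → ψ = 0.3577
  ψ = 0.3577: g = -0.00022, g' = -0.8913 → ψ = 0.3575
Converged at ψ = 0.3575.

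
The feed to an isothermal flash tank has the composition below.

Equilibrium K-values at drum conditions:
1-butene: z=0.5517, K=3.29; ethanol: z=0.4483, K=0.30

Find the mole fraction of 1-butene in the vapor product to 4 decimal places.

Binary case is linear: z₁(K₁−1)(1+ψ(K₂−1)) + z₂(K₂−1)(1+ψ(K₁−1)) = 0
⇒ ψ = [z₁(K₁−1)+z₂(K₂−1)] / [−(K₁−1)(K₂−1)] = 0.94958/1.60300 = 0.5924
Compositions from xᵢ = zᵢ/(1+ψ(Kᵢ−1)), yᵢ = Kᵢxᵢ:
  1-butene: x = 0.2341, y = 0.7702
  ethanol: x = 0.7659, y = 0.2298

y_1-butene = 0.7702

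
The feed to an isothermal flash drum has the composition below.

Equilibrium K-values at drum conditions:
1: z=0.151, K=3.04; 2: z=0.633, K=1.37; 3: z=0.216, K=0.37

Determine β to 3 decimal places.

β = 0.846

Iterate (Newton) starting at β = 0.68:
  β = 0.680: g = 0.0781, g' = -0.428 → β = 0.862
  β = 0.862: g = -0.0088, g' = -0.543 → β = 0.846
Converged at β = 0.846.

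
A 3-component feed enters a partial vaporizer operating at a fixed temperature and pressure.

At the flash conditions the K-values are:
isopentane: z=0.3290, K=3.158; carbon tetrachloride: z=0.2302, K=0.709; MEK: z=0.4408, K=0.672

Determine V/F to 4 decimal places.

Newton iteration, V/F⁰ = 0.5:
  V/F = 0.5000: g = 0.09016, g' = -0.4490 → V/F = 0.7008
  V/F = 0.7008: g = 0.01072, g' = -0.3535 → V/F = 0.7311
  V/F = 0.7311: g = 0.00014, g' = -0.3441 → V/F = 0.7315
Converged at V/F = 0.7315.

V/F = 0.7315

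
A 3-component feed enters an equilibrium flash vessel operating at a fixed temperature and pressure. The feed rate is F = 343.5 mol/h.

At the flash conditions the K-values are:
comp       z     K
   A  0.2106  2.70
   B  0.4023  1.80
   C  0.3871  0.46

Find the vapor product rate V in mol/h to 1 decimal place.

V = 262.2 mol/h

Rachford–Rice: g(β) = Σ zᵢ(Kᵢ−1)/(1+β(Kᵢ−1)) = 0.
g(0) = ΣzᵢKᵢ − 1 = 0.4708 and g(1) = 1 − Σzᵢ/Kᵢ = -0.1430, so a root lies in (0, 1).
Newton iteration, β⁰ = 0.5:
  β = 0.5000: g = 0.13706, g' = -0.5210 → β = 0.7631
  β = 0.7631: g = 0.00016, g' = -0.5411 → β = 0.7634
Converged at β = 0.7634.
Then V = β·F = 0.7634·343.5 = 262.2 mol/h and L = F − V = 81.3 mol/h.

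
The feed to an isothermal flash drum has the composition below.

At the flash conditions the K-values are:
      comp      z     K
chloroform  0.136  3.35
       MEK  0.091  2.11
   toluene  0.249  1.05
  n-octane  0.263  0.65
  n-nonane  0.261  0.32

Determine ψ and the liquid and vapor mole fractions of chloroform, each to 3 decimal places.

ψ = 0.213, x_chloroform = 0.091, y_chloroform = 0.304

Let ψ = V/F and solve Σ zᵢ(Kᵢ−1)/(1+ψ(Kᵢ−1)) = 0.
Feasibility: ΣzᵢKᵢ = 1.164, Σzᵢ/Kᵢ = 1.541 — both > 1, two phases present.
Iterate (Newton) starting at ψ = 0.3:
  ψ = 0.300: g = -0.0503, g' = -0.553 → ψ = 0.209
  ψ = 0.209: g = 0.0025, g' = -0.614 → ψ = 0.213
Converged at ψ = 0.213.
Compositions from xᵢ = zᵢ/(1+ψ(Kᵢ−1)), yᵢ = Kᵢxᵢ:
  chloroform: x = 0.091, y = 0.304
  MEK: x = 0.074, y = 0.155
  toluene: x = 0.246, y = 0.259
  n-octane: x = 0.284, y = 0.185
  n-nonane: x = 0.305, y = 0.098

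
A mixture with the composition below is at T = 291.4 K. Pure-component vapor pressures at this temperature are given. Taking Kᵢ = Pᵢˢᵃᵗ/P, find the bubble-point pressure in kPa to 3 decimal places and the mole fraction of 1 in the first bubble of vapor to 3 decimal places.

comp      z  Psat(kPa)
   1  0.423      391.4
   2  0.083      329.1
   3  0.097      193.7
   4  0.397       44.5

At the bubble point ψ → 0, so ΣzᵢKᵢ = 1 with Kᵢ = Pᵢˢᵃᵗ/P ⇒ P = ΣzᵢPᵢˢᵃᵗ.
P = 0.423·391.4 + 0.083·329.1 + 0.097·193.7 + 0.397·44.5 = 229.333 kPa
yᵢ = zᵢPᵢˢᵃᵗ/P ⇒ y_1 = 0.423·391.4/229.333 = 0.722

Pbub = 229.333 kPa, y_1 = 0.722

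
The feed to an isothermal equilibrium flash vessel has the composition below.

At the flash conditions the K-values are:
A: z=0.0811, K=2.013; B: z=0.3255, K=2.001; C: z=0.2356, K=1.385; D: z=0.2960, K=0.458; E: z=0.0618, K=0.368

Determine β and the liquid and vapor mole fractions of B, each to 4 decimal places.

β = 0.6621, x_B = 0.1958, y_B = 0.3917

Let β = V/F and solve Σ zᵢ(Kᵢ−1)/(1+β(Kᵢ−1)) = 0.
Feasibility: ΣzᵢKᵢ = 1.2992, Σzᵢ/Kᵢ = 1.1873 — both > 1, two phases present.
Newton iteration, β⁰ = 0.5:
  β = 0.5000: g = 0.07057, g' = -0.4225 → β = 0.6670
  β = 0.6670: g = -0.00223, g' = -0.4561 → β = 0.6622
Converged at β = 0.6621.
Compositions from xᵢ = zᵢ/(1+β(Kᵢ−1)), yᵢ = Kᵢxᵢ:
  A: x = 0.0485, y = 0.0977
  B: x = 0.1958, y = 0.3917
  C: x = 0.1877, y = 0.2600
  D: x = 0.4617, y = 0.2115
  E: x = 0.1063, y = 0.0391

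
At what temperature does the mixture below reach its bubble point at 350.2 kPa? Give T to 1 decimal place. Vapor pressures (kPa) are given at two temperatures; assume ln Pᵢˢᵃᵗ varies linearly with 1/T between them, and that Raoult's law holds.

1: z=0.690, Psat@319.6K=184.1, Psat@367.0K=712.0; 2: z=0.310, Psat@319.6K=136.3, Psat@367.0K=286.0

T = 346.3 K

Bubble-point temperature: ΣzᵢPᵢˢᵃᵗ(T) = P. Interpolate ln Pᵢˢᵃᵗ = aᵢ + bᵢ/T.
  T = 319.6 K: ΣzᵢPᵢˢᵃᵗ = 169.28 kPa
  T = 367.0 K: ΣzᵢPᵢˢᵃᵗ = 579.94 kPa
  T = 343.3 K: ΣzᵢPᵢˢᵃᵗ = 324.55 kPa
  T = 355.1 K: ΣzᵢPᵢˢᵃᵗ = 436.90 kPa
  T = 349.2 K: ΣzᵢPᵢˢᵃᵗ = 377.35 kPa
  T = 346.2 K: ΣzᵢPᵢˢᵃᵗ = 349.69 kPa
  T = 347.7 K: ΣzᵢPᵢˢᵃᵗ = 363.31 kPa
Interpolating between 346.2 K and 347.7 K gives T ≈ 346.3 K.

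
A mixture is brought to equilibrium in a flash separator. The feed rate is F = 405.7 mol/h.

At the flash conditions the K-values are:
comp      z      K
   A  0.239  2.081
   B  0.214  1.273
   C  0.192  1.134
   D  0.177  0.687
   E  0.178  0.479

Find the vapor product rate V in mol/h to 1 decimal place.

V = 288.3 mol/h

Let ψ = V/F and solve Σ zᵢ(Kᵢ−1)/(1+ψ(Kᵢ−1)) = 0.
Feasibility: ΣzᵢKᵢ = 1.194, Σzᵢ/Kᵢ = 1.082 — both > 1, two phases present.
Newton–Raphson from ψ = 0.5:
  ψ = 0.500: g = 0.0521, g' = -0.246 → ψ = 0.712
  ψ = 0.712: g = -0.0004, g' = -0.254 → ψ = 0.711
Converged at ψ = 0.711.
Then V = ψ·F = 0.7107·405.7 = 288.3 mol/h and L = F − V = 117.4 mol/h.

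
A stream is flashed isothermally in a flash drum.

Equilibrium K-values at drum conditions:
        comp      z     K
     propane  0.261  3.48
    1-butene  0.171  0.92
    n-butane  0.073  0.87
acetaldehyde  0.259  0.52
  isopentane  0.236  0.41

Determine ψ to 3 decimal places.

ψ = 0.346

Let ψ = V/F and solve Σ zᵢ(Kᵢ−1)/(1+ψ(Kᵢ−1)) = 0.
Feasibility: ΣzᵢKᵢ = 1.361, Σzᵢ/Kᵢ = 1.418 — both > 1, two phases present.
Iterate (Newton) starting at ψ = 0.35:
  ψ = 0.350: g = -0.0024, g' = -0.679 → ψ = 0.346
Converged at ψ = 0.346.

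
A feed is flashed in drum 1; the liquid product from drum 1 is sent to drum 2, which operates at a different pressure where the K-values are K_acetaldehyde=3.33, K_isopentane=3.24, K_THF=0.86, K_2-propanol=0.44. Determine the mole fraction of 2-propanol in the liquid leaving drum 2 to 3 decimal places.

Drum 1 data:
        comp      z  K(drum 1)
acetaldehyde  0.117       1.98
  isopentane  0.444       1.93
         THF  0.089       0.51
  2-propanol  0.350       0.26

Drum 1:
Rachford–Rice: g(ψ₁) = Σ zᵢ(Kᵢ−1)/(1+ψ₁(Kᵢ−1)) = 0.
g(0) = ΣzᵢKᵢ − 1 = 0.225 and g(1) = 1 − Σzᵢ/Kᵢ = -0.810, so a root lies in (0, 1).
Newton–Raphson from ψ₁ = 0.5:
  ψ₁ = 0.500: g = -0.1101, g' = -0.750 → ψ₁ = 0.353
  ψ₁ = 0.353: g = -0.0074, g' = -0.662 → ψ₁ = 0.342
Converged at ψ₁ = 0.342.
Drum-1 compositions:
  acetaldehyde: x = 0.088, y = 0.174
  isopentane: x = 0.337, y = 0.650
  THF: x = 0.107, y = 0.055
  2-propanol: x = 0.469, y = 0.122
Drum-2 feed = drum-1 liquid: z₂ = (0.0876, 0.3369, 0.1069, 0.4686).
Drum 2:
Rachford–Rice: g(ψ₂) = Σ zᵢ(Kᵢ−1)/(1+ψ₂(Kᵢ−1)) = 0.
g(0) = ΣzᵢKᵢ − 1 = 0.681 and g(1) = 1 − Σzᵢ/Kᵢ = -0.320, so a root lies in (0, 1).
Iterate (Newton) starting at ψ₂ = 0.47:
  ψ₂ = 0.470: g = 0.0929, g' = -0.783 → ψ₂ = 0.589
  ψ₂ = 0.589: g = 0.0038, g' = -0.728 → ψ₂ = 0.594
Converged at ψ₂ = 0.594.
  acetaldehyde: x = 0.037, y = 0.122
  isopentane: x = 0.145, y = 0.468
  THF: x = 0.117, y = 0.100
  2-propanol: x = 0.702, y = 0.309

x_2-propanol (drum 2) = 0.702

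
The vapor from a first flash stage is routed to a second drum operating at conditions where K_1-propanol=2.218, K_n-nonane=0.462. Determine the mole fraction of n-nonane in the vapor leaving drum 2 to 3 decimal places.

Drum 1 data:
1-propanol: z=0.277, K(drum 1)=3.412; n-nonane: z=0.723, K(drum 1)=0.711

y_n-nonane (drum 2) = 0.320

Drum 1:
Binary case is linear: z₁(K₁−1)(1+ψ₁(K₂−1)) + z₂(K₂−1)(1+ψ₁(K₁−1)) = 0
⇒ ψ₁ = [z₁(K₁−1)+z₂(K₂−1)] / [−(K₁−1)(K₂−1)] = 0.4592/0.6971 = 0.659
Drum-1 compositions:
  1-propanol: x = 0.107, y = 0.365
  n-nonane: x = 0.893, y = 0.635
Drum-2 feed = drum-1 vapor: z₂ = (0.3651, 0.6349).
Drum 2:
Binary case is linear: z₁(K₁−1)(1+ψ₂(K₂−1)) + z₂(K₂−1)(1+ψ₂(K₁−1)) = 0
⇒ ψ₂ = [z₁(K₁−1)+z₂(K₂−1)] / [−(K₁−1)(K₂−1)] = 0.1031/0.6553 = 0.157
  1-propanol: x = 0.306, y = 0.680
  n-nonane: x = 0.694, y = 0.320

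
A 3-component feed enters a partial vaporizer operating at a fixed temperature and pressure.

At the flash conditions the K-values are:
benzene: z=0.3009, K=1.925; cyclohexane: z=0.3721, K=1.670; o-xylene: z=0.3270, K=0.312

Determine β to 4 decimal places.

Let β = V/F and solve Σ zᵢ(Kᵢ−1)/(1+β(Kᵢ−1)) = 0.
Feasibility: ΣzᵢKᵢ = 1.3027, Σzᵢ/Kᵢ = 1.4272 — both > 1, two phases present.
Newton iteration, β⁰ = 0.52:
  β = 0.5200: g = 0.02253, g' = -0.5845 → β = 0.5585
  β = 0.5585: g = -0.00045, g' = -0.6087 → β = 0.5578
Converged at β = 0.5578.

β = 0.5578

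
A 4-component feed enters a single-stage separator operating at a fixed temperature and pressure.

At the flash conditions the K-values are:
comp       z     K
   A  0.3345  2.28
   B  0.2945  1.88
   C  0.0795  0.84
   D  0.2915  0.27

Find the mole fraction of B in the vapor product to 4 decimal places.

y_B = 0.3573

Rachford–Rice: g(ψ) = Σ zᵢ(Kᵢ−1)/(1+ψ(Kᵢ−1)) = 0.
Feasibility: ΣzᵢKᵢ = 1.4618, Σzᵢ/Kᵢ = 1.4776 — both > 1, two phases present.
Iterate (Newton) starting at ψ = 0.5:
  ψ = 0.5000: g = 0.09211, g' = -0.7014 → ψ = 0.6313
  ψ = 0.6313: g = -0.00544, g' = -0.7988 → ψ = 0.6245
Converged at ψ = 0.6245.
Compositions from xᵢ = zᵢ/(1+ψ(Kᵢ−1)), yᵢ = Kᵢxᵢ:
  A: x = 0.1859, y = 0.4239
  B: x = 0.1901, y = 0.3573
  C: x = 0.0883, y = 0.0742
  D: x = 0.5357, y = 0.1446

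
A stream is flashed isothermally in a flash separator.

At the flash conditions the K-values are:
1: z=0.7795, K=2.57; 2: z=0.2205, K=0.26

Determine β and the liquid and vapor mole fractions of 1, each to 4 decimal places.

Iterate (Newton) starting at β = 0.5:
  β = 0.5000: g = 0.42661, g' = -0.9073 → β = 0.9702
  β = 0.9702: g = -0.09353, g' = -1.8198 → β = 0.9188
  β = 0.9188: g = -0.00876, g' = -1.5007 → β = 0.9130
  β = 0.9130: g = -0.00008, g' = -1.4720 → β = 0.9129
Converged at β = 0.9129.
Compositions from xᵢ = zᵢ/(1+β(Kᵢ−1)), yᵢ = Kᵢxᵢ:
  1: x = 0.3203, y = 0.8233
  2: x = 0.6797, y = 0.1767

β = 0.9129, x_1 = 0.3203, y_1 = 0.8233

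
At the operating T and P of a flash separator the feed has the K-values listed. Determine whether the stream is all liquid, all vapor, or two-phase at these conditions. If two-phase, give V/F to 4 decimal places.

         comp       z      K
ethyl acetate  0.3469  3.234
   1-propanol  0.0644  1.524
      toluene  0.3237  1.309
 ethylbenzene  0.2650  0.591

ΣzᵢKᵢ = 1.8004; Σzᵢ/Kᵢ = 0.8452.
Since Σzᵢ/Kᵢ < 1 the mixture is above its dew point — single vapor phase.

all vapor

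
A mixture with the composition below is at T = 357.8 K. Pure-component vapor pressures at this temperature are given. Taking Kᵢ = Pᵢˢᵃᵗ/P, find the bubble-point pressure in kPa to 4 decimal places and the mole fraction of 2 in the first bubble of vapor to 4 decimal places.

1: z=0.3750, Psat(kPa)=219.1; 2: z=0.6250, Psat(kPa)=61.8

Pbub = 120.7875 kPa, y_2 = 0.3198

At the bubble point ψ → 0, so ΣzᵢKᵢ = 1 with Kᵢ = Pᵢˢᵃᵗ/P ⇒ P = ΣzᵢPᵢˢᵃᵗ.
P = 0.3750·219.1 + 0.6250·61.8 = 120.7875 kPa
yᵢ = zᵢPᵢˢᵃᵗ/P ⇒ y_2 = 0.6250·61.8/120.7875 = 0.3198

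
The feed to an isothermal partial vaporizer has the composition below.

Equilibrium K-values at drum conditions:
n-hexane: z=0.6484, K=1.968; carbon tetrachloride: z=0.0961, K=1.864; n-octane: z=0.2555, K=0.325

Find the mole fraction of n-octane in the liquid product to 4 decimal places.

Rachford–Rice: g(ψ) = Σ zᵢ(Kᵢ−1)/(1+ψ(Kᵢ−1)) = 0.
g(0) = ΣzᵢKᵢ − 1 = 0.5382 and g(1) = 1 − Σzᵢ/Kᵢ = -0.1672, so a root lies in (0, 1).
Iterate (Newton) starting at ψ = 0.43:
  ψ = 0.4300: g = 0.26073, g' = -0.5721 → ψ = 0.8857
  ψ = 0.8857: g = -0.04389, g' = -0.9190 → ψ = 0.8379
  ψ = 0.8379: g = -0.00231, g' = -0.8263 → ψ = 0.8351
Converged at ψ = 0.8351.
Compositions from xᵢ = zᵢ/(1+ψ(Kᵢ−1)), yᵢ = Kᵢxᵢ:
  n-hexane: x = 0.3585, y = 0.7056
  carbon tetrachloride: x = 0.0558, y = 0.1041
  n-octane: x = 0.5856, y = 0.1903

x_n-octane = 0.5856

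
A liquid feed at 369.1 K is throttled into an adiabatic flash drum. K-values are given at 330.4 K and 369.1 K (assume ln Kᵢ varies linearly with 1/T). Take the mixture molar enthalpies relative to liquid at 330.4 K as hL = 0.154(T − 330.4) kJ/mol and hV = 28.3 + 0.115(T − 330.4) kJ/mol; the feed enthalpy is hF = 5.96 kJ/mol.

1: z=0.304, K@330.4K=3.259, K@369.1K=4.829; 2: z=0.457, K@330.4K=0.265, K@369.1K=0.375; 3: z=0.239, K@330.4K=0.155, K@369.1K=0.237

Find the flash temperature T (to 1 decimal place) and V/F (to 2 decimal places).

T = 341.9 K, V/F = 0.15

Adiabatic flash: solve Rachford–Rice at each trial T, then check hF = ψ·hV(T) + (1−ψ)·hL(T).
  T = 330.4 K: K = (3.259, 0.265, 0.155), RR gives ψ = 0.085, H_out = 2.410 kJ/mol
  T = 369.1 K: K = (4.829, 0.375, 0.237), RR gives ψ = 0.269, H_out = 13.177 kJ/mol
  T = 349.8 K: K = (4.012, 0.318, 0.194), RR gives ψ = 0.188, H_out = 8.172 kJ/mol
  T = 340.1 K: K = (3.627, 0.291, 0.174), RR gives ψ = 0.141, H_out = 5.421 kJ/mol
  T = 345.0 K: K = (3.820, 0.305, 0.184), RR gives ψ = 0.165, H_out = 6.837 kJ/mol
  T = 342.6 K: K = (3.725, 0.298, 0.179), RR gives ψ = 0.154, H_out = 6.151 kJ/mol
  T = 341.4 K: K = (3.678, 0.295, 0.177), RR gives ψ = 0.147, H_out = 5.803 kJ/mol
Linear interpolation between T = 341.4 (H_out = 5.803) and T = 342.6 (H_out = 6.151) on hF = 5.96 gives T ≈ 341.9 K, at which ψ = 0.15.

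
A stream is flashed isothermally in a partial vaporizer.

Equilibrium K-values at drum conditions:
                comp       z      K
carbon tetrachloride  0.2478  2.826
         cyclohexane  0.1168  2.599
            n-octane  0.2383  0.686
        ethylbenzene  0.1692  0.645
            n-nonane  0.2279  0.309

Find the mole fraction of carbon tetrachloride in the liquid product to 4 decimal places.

Material balance + equilibrium reduce to Σ zᵢ(Kᵢ−1)/(1+V/F(Kᵢ−1)) = 0.
Feasibility: ΣzᵢKᵢ = 1.3469, Σzᵢ/Kᵢ = 1.4799 — both > 1, two phases present.
Iterate (Newton) starting at V/F = 0.5:
  V/F = 0.5000: g = -0.06208, g' = -0.6366 → V/F = 0.4025
  V/F = 0.4025: g = 0.00056, g' = -0.6537 → V/F = 0.4033
Converged at V/F = 0.4033.
Compositions from xᵢ = zᵢ/(1+V/F(Kᵢ−1)), yᵢ = Kᵢxᵢ:
  carbon tetrachloride: x = 0.1427, y = 0.4033
  cyclohexane: x = 0.0710, y = 0.1845
  n-octane: x = 0.2729, y = 0.1872
  ethylbenzene: x = 0.1975, y = 0.1274
  n-nonane: x = 0.3160, y = 0.0976

x_carbon tetrachloride = 0.1427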